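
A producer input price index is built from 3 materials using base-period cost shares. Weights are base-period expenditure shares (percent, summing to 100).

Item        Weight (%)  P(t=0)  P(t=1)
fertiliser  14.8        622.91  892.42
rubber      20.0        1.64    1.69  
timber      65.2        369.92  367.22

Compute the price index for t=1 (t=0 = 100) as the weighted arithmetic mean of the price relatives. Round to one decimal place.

106.5

fertiliser: 14.8 × (892.42/622.91) = 14.8 × 1.432663 = 21.2034
rubber: 20.0 × (1.69/1.64) = 20.0 × 1.030488 = 20.6098
timber: 65.2 × (367.22/369.92) = 65.2 × 0.992701 = 64.7241
Index = Σ wᵢ·(p₁ᵢ/p₀ᵢ) = 21.2034 + 20.6098 + 64.7241 = 106.5373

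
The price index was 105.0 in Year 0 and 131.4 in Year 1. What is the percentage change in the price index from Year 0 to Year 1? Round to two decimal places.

25.14%

Change = (131.4 − 105.0) / 105.0 × 100
       = 26.4 / 105.0 × 100 = 25.1429%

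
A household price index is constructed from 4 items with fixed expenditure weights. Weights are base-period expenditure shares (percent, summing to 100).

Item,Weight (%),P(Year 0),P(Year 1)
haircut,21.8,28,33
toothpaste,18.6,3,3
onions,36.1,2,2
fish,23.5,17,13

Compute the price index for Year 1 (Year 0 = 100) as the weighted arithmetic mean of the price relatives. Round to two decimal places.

98.36

haircut: 21.8 × (33/28) = 21.8 × 1.178571 = 25.6929
toothpaste: 18.6 × (3/3) = 18.6 × 1.000000 = 18.6000
onions: 36.1 × (2/2) = 36.1 × 1.000000 = 36.1000
fish: 23.5 × (13/17) = 23.5 × 0.764706 = 17.9706
Index = Σ wᵢ·(p₁ᵢ/p₀ᵢ) = 25.6929 + 18.6000 + 36.1000 + 17.9706 = 98.3634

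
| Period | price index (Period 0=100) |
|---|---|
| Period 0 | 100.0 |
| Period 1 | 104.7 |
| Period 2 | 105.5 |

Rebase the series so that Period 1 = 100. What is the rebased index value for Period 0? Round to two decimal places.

Rebased(Period 0) = 100.0 / 104.7 × 100 = 95.5110

95.51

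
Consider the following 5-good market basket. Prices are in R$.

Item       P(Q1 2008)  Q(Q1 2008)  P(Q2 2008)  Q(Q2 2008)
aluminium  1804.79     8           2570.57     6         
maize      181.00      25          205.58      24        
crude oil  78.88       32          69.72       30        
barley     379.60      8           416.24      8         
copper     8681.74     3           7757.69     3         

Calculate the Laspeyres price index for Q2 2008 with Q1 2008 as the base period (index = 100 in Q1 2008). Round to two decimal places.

Laspeyres price index uses base-period quantities as weights.
ΣP(Q2 2008)·Q(Q1 2008) = 2570.57×8 + 205.58×25 + 69.72×32 + 416.24×8 + 7757.69×3 = 20564.56 + 5139.5 + 2231.04 + 3329.92 + 23273.07 = 54538.09
ΣP(Q1 2008)·Q(Q1 2008) = 1804.79×8 + 181.00×25 + 78.88×32 + 379.60×8 + 8681.74×3 = 14438.32 + 4525 + 2524.16 + 3036.8 + 26045.22 = 50569.5
Index = 54538.09 / 50569.5 × 100 = 107.8478

107.85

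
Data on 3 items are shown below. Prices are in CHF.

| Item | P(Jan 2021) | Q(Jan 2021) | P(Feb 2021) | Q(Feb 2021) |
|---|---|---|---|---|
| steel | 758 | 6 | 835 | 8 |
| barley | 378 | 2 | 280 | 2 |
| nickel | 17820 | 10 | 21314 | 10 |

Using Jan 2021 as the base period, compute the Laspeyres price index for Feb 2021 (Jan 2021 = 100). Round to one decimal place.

Laspeyres price index uses base-period quantities as weights.
ΣP(Feb 2021)·Q(Jan 2021) = 835×6 + 280×2 + 21314×10 = 5010 + 560 + 213140 = 218710
ΣP(Jan 2021)·Q(Jan 2021) = 758×6 + 378×2 + 17820×10 = 4548 + 756 + 178200 = 183504
Index = 218710 / 183504 × 100 = 119.1854

119.2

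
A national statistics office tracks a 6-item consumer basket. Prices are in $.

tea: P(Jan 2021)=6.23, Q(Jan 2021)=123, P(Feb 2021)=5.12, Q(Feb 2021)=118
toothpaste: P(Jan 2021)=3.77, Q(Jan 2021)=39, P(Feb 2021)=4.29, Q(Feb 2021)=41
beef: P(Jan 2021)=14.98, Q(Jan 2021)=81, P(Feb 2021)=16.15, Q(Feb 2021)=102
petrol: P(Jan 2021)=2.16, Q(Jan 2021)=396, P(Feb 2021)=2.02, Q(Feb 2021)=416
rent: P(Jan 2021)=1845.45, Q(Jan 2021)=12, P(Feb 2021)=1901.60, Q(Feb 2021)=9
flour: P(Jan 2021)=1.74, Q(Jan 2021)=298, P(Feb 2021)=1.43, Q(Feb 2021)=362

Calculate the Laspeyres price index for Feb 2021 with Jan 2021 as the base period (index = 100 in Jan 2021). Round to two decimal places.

Laspeyres price index uses base-period quantities as weights.
ΣP(Feb 2021)·Q(Jan 2021) = 5.12×123 + 4.29×39 + 16.15×81 + 2.02×396 + 1901.60×12 + 1.43×298 = 629.76 + 167.31 + 1308.15 + 799.92 + 22819.2 + 426.14 = 26150.48
ΣP(Jan 2021)·Q(Jan 2021) = 6.23×123 + 3.77×39 + 14.98×81 + 2.16×396 + 1845.45×12 + 1.74×298 = 766.29 + 147.03 + 1213.38 + 855.36 + 22145.4 + 518.52 = 25645.98
Index = 26150.48 / 25645.98 × 100 = 101.9672

101.97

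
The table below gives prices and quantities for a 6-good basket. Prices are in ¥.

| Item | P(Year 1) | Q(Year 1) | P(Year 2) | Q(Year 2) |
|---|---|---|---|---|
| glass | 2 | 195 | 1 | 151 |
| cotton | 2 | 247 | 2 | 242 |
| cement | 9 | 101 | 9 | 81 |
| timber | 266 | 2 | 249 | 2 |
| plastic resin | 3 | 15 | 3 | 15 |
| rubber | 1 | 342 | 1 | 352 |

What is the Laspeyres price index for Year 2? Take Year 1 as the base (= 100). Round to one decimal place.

Laspeyres price index uses base-period quantities as weights.
ΣP(Year 2)·Q(Year 1) = 1×195 + 2×247 + 9×101 + 249×2 + 3×15 + 1×342 = 195 + 494 + 909 + 498 + 45 + 342 = 2483
ΣP(Year 1)·Q(Year 1) = 2×195 + 2×247 + 9×101 + 266×2 + 3×15 + 1×342 = 390 + 494 + 909 + 532 + 45 + 342 = 2712
Index = 2483 / 2712 × 100 = 91.5560

91.6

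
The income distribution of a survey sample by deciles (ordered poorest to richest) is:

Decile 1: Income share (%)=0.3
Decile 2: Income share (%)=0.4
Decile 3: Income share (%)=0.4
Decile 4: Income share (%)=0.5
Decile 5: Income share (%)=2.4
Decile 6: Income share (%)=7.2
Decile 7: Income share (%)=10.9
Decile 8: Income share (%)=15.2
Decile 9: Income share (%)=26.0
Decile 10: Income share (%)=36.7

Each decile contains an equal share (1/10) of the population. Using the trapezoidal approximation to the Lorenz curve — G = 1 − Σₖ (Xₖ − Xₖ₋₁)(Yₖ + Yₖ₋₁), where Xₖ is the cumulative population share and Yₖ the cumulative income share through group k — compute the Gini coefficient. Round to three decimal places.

Cumulative income shares Yₖ: 0.0030, 0.0070, 0.0110, 0.0160, 0.0400, 0.1120, 0.2210, 0.3730, 0.6330, 1.0000
Σ (Xₖ−Xₖ₋₁)(Yₖ+Yₖ₋₁) = (1/10)(0.0030+0.0000) + (1/10)(0.0070+0.0030) + (1/10)(0.0110+0.0070) + (1/10)(0.0160+0.0110) + (1/10)(0.0400+0.0160) + (1/10)(0.1120+0.0400) + (1/10)(0.2210+0.1120) + (1/10)(0.3730+0.2210) + (1/10)(0.6330+0.3730) + (1/10)(1.0000+0.6330)
  = 0.0003 + 0.0010 + 0.0018 + 0.0027 + 0.0056 + 0.0152 + 0.0333 + 0.0594 + 0.1006 + 0.1633 = 0.3832
G = 1 − 0.3832 = 0.6168

0.617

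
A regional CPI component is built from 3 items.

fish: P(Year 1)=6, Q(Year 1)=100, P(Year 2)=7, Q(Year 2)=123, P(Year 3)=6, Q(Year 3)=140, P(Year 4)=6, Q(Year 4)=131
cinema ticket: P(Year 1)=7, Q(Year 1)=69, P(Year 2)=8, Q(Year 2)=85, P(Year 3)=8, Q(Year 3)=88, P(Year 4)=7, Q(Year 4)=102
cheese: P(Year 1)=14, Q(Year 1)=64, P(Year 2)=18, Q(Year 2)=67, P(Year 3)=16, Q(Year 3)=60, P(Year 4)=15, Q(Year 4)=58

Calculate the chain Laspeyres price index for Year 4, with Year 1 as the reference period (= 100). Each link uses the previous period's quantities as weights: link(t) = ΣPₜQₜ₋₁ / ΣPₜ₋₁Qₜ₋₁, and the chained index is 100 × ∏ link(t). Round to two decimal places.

103.60

Link Year 1→Year 2:
ΣP(Year 2)Q(Year 1) = 7×100 + 8×69 + 18×64 = 700 + 552 + 1152 = 2404
ΣP(Year 1)Q(Year 1) = 6×100 + 7×69 + 14×64 = 600 + 483 + 896 = 1979
link = 2404/1979 = 1.214755
Link Year 2→Year 3:
ΣP(Year 3)Q(Year 2) = 6×123 + 8×85 + 16×67 = 738 + 680 + 1072 = 2490
ΣP(Year 2)Q(Year 2) = 7×123 + 8×85 + 18×67 = 861 + 680 + 1206 = 2747
link = 2490/2747 = 0.906443
Link Year 3→Year 4:
ΣP(Year 4)Q(Year 3) = 6×140 + 7×88 + 15×60 = 840 + 616 + 900 = 2356
ΣP(Year 3)Q(Year 3) = 6×140 + 8×88 + 16×60 = 840 + 704 + 960 = 2504
link = 2356/2504 = 0.940895
Chained index = 100 × 1.214755 × 0.906443 × 0.940895 = 103.6025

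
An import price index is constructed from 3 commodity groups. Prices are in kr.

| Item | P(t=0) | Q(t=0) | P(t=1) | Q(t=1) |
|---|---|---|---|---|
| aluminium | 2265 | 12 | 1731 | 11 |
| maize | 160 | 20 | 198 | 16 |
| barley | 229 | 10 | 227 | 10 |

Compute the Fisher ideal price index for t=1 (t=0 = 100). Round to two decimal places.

Laspeyres component (base-period weights):
ΣP(t=1)Q(t=0) = 1731×12 + 198×20 + 227×10 = 20772 + 3960 + 2270 = 27002
ΣP(t=0)Q(t=0) = 2265×12 + 160×20 + 229×10 = 27180 + 3200 + 2290 = 32670
L = 27002 / 32670 × 100 = 82.6507
Paasche component (current-period weights):
ΣP(t=1)Q(t=1) = 1731×11 + 198×16 + 227×10 = 19041 + 3168 + 2270 = 24479
ΣP(t=0)Q(t=1) = 2265×11 + 160×16 + 229×10 = 24915 + 2560 + 2290 = 29765
P = 24479 / 29765 × 100 = 82.2409
Fisher = √(L × P) = √(82.6507 × 82.2409) = 82.4456

82.45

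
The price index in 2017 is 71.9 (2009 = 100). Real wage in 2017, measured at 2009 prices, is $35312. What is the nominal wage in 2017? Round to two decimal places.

Nominal = Real × (Index/100) = 35312 × (71.9/100)
        = 35312 × 0.719 = 25389.3280

25389.33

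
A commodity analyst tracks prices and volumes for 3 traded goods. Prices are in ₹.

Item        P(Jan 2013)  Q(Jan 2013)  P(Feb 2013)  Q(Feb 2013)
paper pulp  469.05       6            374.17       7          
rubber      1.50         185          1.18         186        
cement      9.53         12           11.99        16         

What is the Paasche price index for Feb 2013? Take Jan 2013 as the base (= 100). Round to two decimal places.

Paasche price index uses current-period quantities as weights.
ΣP(Feb 2013)·Q(Feb 2013) = 374.17×7 + 1.18×186 + 11.99×16 = 2619.19 + 219.48 + 191.84 = 3030.51
ΣP(Jan 2013)·Q(Feb 2013) = 469.05×7 + 1.50×186 + 9.53×16 = 3283.35 + 279 + 152.48 = 3714.83
Index = 3030.51 / 3714.83 × 100 = 81.5787

81.58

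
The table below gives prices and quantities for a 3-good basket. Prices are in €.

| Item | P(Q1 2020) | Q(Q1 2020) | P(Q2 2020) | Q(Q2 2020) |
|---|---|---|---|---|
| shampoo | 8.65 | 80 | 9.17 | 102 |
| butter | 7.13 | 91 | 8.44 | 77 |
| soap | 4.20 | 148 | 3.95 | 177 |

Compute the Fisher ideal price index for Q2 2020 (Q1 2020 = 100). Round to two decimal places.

105.67

Laspeyres component (base-period weights):
ΣP(Q2 2020)Q(Q1 2020) = 9.17×80 + 8.44×91 + 3.95×148 = 733.6 + 768.04 + 584.6 = 2086.24
ΣP(Q1 2020)Q(Q1 2020) = 8.65×80 + 7.13×91 + 4.20×148 = 692 + 648.83 + 621.6 = 1962.43
L = 2086.24 / 1962.43 × 100 = 106.3090
Paasche component (current-period weights):
ΣP(Q2 2020)Q(Q2 2020) = 9.17×102 + 8.44×77 + 3.95×177 = 935.34 + 649.88 + 699.15 = 2284.37
ΣP(Q1 2020)Q(Q2 2020) = 8.65×102 + 7.13×77 + 4.20×177 = 882.3 + 549.01 + 743.4 = 2174.71
P = 2284.37 / 2174.71 × 100 = 105.0425
Fisher = √(L × P) = √(106.3090 × 105.0425) = 105.6739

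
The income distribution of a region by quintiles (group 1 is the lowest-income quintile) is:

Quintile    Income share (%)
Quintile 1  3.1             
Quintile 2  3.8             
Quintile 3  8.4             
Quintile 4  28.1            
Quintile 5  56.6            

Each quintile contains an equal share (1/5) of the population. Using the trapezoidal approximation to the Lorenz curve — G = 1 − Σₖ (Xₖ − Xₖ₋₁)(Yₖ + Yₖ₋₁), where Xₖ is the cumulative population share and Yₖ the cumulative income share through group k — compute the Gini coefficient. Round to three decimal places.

0.525

Cumulative income shares Yₖ: 0.0310, 0.0690, 0.1530, 0.4340, 1.0000
Σ (Xₖ−Xₖ₋₁)(Yₖ+Yₖ₋₁) = (1/5)(0.0310+0.0000) + (1/5)(0.0690+0.0310) + (1/5)(0.1530+0.0690) + (1/5)(0.4340+0.1530) + (1/5)(1.0000+0.4340)
  = 0.0062 + 0.0200 + 0.0444 + 0.1174 + 0.2868 = 0.4748
G = 1 − 0.4748 = 0.5252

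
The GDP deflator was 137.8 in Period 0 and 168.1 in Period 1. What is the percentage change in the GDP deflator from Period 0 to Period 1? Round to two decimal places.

Change = (168.1 − 137.8) / 137.8 × 100
       = 30.3 / 137.8 × 100 = 21.9884%

21.99%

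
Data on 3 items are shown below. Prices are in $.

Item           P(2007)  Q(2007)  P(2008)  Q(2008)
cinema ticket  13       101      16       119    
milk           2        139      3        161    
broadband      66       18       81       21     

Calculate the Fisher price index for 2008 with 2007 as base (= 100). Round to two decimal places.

125.61

Laspeyres component (base-period weights):
ΣP(2008)Q(2007) = 16×101 + 3×139 + 81×18 = 1616 + 417 + 1458 = 3491
ΣP(2007)Q(2007) = 13×101 + 2×139 + 66×18 = 1313 + 278 + 1188 = 2779
L = 3491 / 2779 × 100 = 125.6207
Paasche component (current-period weights):
ΣP(2008)Q(2008) = 16×119 + 3×161 + 81×21 = 1904 + 483 + 1701 = 4088
ΣP(2007)Q(2008) = 13×119 + 2×161 + 66×21 = 1547 + 322 + 1386 = 3255
P = 4088 / 3255 × 100 = 125.5914
Fisher = √(L × P) = √(125.6207 × 125.5914) = 125.6061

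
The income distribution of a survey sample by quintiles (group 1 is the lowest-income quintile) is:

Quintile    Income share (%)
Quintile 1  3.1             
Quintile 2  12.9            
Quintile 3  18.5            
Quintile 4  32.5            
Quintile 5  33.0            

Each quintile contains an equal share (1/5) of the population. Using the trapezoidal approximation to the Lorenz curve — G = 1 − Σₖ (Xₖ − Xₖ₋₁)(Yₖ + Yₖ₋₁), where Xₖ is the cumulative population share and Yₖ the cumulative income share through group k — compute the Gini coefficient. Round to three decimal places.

0.318

Cumulative income shares Yₖ: 0.0310, 0.1600, 0.3450, 0.6700, 1.0000
Σ (Xₖ−Xₖ₋₁)(Yₖ+Yₖ₋₁) = (1/5)(0.0310+0.0000) + (1/5)(0.1600+0.0310) + (1/5)(0.3450+0.1600) + (1/5)(0.6700+0.3450) + (1/5)(1.0000+0.6700)
  = 0.0062 + 0.0382 + 0.1010 + 0.2030 + 0.3340 = 0.6824
G = 1 − 0.6824 = 0.3176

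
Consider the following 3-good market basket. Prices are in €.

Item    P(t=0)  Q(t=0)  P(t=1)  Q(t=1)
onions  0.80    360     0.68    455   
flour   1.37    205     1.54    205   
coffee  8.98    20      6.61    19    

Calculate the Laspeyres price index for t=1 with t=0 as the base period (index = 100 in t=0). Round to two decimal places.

92.55

Laspeyres price index uses base-period quantities as weights.
ΣP(t=1)·Q(t=0) = 0.68×360 + 1.54×205 + 6.61×20 = 244.8 + 315.7 + 132.2 = 692.7
ΣP(t=0)·Q(t=0) = 0.80×360 + 1.37×205 + 8.98×20 = 288 + 280.85 + 179.6 = 748.45
Index = 692.7 / 748.45 × 100 = 92.5513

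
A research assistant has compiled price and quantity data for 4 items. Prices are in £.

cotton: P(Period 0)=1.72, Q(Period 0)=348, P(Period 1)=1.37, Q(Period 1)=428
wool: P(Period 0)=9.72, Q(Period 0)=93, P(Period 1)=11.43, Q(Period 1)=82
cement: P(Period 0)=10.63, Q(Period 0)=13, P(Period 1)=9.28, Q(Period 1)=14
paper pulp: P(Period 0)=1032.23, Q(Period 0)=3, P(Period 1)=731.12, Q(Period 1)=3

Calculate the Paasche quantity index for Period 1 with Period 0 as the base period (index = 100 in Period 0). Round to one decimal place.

Paasche quantity index uses current-period prices as weights.
ΣP(Period 1)·Q(Period 1) = 1.37×428 + 11.43×82 + 9.28×14 + 731.12×3 = 586.36 + 937.26 + 129.92 + 2193.36 = 3846.9
ΣP(Period 1)·Q(Period 0) = 1.37×348 + 11.43×93 + 9.28×13 + 731.12×3 = 476.76 + 1062.99 + 120.64 + 2193.36 = 3853.75
Index = 3846.9 / 3853.75 × 100 = 99.8223

99.8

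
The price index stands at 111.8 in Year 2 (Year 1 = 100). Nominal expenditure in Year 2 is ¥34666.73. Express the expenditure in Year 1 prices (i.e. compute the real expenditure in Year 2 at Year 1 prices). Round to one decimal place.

Real = Nominal ÷ (Index/100) = 34666.73 ÷ (111.8/100)
     = 34666.73 ÷ 1.118 = 31007.8086

31007.8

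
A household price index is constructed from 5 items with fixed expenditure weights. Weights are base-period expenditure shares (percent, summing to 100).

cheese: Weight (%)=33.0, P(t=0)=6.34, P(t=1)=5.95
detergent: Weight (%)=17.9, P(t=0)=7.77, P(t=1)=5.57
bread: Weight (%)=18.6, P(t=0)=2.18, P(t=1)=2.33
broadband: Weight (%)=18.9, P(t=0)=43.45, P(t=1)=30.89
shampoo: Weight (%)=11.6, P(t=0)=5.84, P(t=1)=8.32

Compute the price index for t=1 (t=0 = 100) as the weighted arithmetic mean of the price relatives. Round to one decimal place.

cheese: 33.0 × (5.95/6.34) = 33.0 × 0.938486 = 30.9700
detergent: 17.9 × (5.57/7.77) = 17.9 × 0.716860 = 12.8318
bread: 18.6 × (2.33/2.18) = 18.6 × 1.068807 = 19.8798
broadband: 18.9 × (30.89/43.45) = 18.9 × 0.710932 = 13.4366
shampoo: 11.6 × (8.32/5.84) = 11.6 × 1.424658 = 16.5260
Index = Σ wᵢ·(p₁ᵢ/p₀ᵢ) = 30.9700 + 12.8318 + 19.8798 + 13.4366 + 16.5260 = 93.6443

93.6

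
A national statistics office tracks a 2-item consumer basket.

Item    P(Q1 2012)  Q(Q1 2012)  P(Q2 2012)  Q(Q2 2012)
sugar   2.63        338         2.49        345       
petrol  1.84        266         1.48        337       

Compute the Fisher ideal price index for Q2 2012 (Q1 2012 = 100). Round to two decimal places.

Laspeyres component (base-period weights):
ΣP(Q2 2012)Q(Q1 2012) = 2.49×338 + 1.48×266 = 841.62 + 393.68 = 1235.3
ΣP(Q1 2012)Q(Q1 2012) = 2.63×338 + 1.84×266 = 888.94 + 489.44 = 1378.38
L = 1235.3 / 1378.38 × 100 = 89.6197
Paasche component (current-period weights):
ΣP(Q2 2012)Q(Q2 2012) = 2.49×345 + 1.48×337 = 859.05 + 498.76 = 1357.81
ΣP(Q1 2012)Q(Q2 2012) = 2.63×345 + 1.84×337 = 907.35 + 620.08 = 1527.43
P = 1357.81 / 1527.43 × 100 = 88.8951
Fisher = √(L × P) = √(89.6197 × 88.8951) = 89.2566

89.26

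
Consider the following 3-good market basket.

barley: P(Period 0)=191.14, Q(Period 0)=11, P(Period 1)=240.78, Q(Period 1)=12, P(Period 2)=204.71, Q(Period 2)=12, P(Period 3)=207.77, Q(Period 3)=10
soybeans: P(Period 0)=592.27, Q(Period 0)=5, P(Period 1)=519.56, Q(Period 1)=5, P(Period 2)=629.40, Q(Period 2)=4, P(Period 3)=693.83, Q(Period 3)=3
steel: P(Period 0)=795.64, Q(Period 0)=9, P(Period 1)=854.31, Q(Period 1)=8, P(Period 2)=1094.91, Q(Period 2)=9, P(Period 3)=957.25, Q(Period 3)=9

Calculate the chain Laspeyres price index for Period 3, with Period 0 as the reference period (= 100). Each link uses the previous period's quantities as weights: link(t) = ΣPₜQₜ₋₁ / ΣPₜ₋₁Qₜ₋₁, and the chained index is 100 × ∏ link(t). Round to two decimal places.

115.48

Link Period 0→Period 1:
ΣP(Period 1)Q(Period 0) = 240.78×11 + 519.56×5 + 854.31×9 = 2648.58 + 2597.8 + 7688.79 = 12935.17
ΣP(Period 0)Q(Period 0) = 191.14×11 + 592.27×5 + 795.64×9 = 2102.54 + 2961.35 + 7160.76 = 12224.65
link = 12935.17/12224.65 = 1.058122
Link Period 1→Period 2:
ΣP(Period 2)Q(Period 1) = 204.71×12 + 629.40×5 + 1094.91×8 = 2456.52 + 3147 + 8759.28 = 14362.8
ΣP(Period 1)Q(Period 1) = 240.78×12 + 519.56×5 + 854.31×8 = 2889.36 + 2597.8 + 6834.48 = 12321.64
link = 14362.8/12321.64 = 1.165657
Link Period 2→Period 3:
ΣP(Period 3)Q(Period 2) = 207.77×12 + 693.83×4 + 957.25×9 = 2493.24 + 2775.32 + 8615.25 = 13883.81
ΣP(Period 2)Q(Period 2) = 204.71×12 + 629.40×4 + 1094.91×9 = 2456.52 + 2517.6 + 9854.19 = 14828.31
link = 13883.81/14828.31 = 0.936304
Chained index = 100 × 1.058122 × 1.165657 × 0.936304 = 115.4844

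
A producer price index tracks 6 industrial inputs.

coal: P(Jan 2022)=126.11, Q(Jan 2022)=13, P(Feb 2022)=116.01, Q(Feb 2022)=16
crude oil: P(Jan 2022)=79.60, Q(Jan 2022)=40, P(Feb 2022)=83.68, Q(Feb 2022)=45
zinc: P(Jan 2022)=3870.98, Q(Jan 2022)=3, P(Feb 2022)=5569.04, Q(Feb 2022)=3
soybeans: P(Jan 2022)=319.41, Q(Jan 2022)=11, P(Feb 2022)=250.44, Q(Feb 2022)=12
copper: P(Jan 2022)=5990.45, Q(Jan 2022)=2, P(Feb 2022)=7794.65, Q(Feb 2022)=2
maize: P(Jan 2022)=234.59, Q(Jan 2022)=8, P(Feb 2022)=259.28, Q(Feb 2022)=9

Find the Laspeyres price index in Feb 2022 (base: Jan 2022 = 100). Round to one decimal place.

124.2

Laspeyres price index uses base-period quantities as weights.
ΣP(Feb 2022)·Q(Jan 2022) = 116.01×13 + 83.68×40 + 5569.04×3 + 250.44×11 + 7794.65×2 + 259.28×8 = 1508.13 + 3347.2 + 16707.12 + 2754.84 + 15589.3 + 2074.24 = 41980.83
ΣP(Jan 2022)·Q(Jan 2022) = 126.11×13 + 79.60×40 + 3870.98×3 + 319.41×11 + 5990.45×2 + 234.59×8 = 1639.43 + 3184 + 11612.94 + 3513.51 + 11980.9 + 1876.72 = 33807.5
Index = 41980.83 / 33807.5 × 100 = 124.1761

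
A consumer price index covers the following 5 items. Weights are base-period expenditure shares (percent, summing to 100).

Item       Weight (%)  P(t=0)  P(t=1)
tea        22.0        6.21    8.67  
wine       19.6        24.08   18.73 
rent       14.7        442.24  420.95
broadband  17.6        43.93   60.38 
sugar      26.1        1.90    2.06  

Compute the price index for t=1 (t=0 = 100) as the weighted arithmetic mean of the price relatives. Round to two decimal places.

tea: 22.0 × (8.67/6.21) = 22.0 × 1.396135 = 30.7150
wine: 19.6 × (18.73/24.08) = 19.6 × 0.777824 = 15.2453
rent: 14.7 × (420.95/442.24) = 14.7 × 0.951859 = 13.9923
broadband: 17.6 × (60.38/43.93) = 17.6 × 1.374459 = 24.1905
sugar: 26.1 × (2.06/1.90) = 26.1 × 1.084211 = 28.2979
Index = Σ wᵢ·(p₁ᵢ/p₀ᵢ) = 30.7150 + 15.2453 + 13.9923 + 24.1905 + 28.2979 = 112.4410

112.44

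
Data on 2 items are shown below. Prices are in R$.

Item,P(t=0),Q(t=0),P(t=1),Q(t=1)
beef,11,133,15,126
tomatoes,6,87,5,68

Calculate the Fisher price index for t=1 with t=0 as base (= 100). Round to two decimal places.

123.36

Laspeyres component (base-period weights):
ΣP(t=1)Q(t=0) = 15×133 + 5×87 = 1995 + 435 = 2430
ΣP(t=0)Q(t=0) = 11×133 + 6×87 = 1463 + 522 = 1985
L = 2430 / 1985 × 100 = 122.4181
Paasche component (current-period weights):
ΣP(t=1)Q(t=1) = 15×126 + 5×68 = 1890 + 340 = 2230
ΣP(t=0)Q(t=1) = 11×126 + 6×68 = 1386 + 408 = 1794
P = 2230 / 1794 × 100 = 124.3032
Fisher = √(L × P) = √(122.4181 × 124.3032) = 123.3571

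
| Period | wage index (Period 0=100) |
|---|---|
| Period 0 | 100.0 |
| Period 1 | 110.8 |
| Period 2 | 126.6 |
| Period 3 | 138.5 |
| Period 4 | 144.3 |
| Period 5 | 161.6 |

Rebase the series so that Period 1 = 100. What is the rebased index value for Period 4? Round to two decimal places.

130.23

Rebased(Period 4) = 144.3 / 110.8 × 100 = 130.2347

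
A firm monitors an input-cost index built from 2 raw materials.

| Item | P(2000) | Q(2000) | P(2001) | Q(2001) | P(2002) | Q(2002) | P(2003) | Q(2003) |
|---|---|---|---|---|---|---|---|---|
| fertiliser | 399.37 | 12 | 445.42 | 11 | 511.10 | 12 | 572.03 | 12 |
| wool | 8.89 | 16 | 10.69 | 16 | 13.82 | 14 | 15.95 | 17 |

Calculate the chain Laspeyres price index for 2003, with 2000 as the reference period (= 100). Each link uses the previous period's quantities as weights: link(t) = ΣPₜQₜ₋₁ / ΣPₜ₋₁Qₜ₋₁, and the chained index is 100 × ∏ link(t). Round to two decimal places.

144.31

Link 2000→2001:
ΣP(2001)Q(2000) = 445.42×12 + 10.69×16 = 5345.04 + 171.04 = 5516.08
ΣP(2000)Q(2000) = 399.37×12 + 8.89×16 = 4792.44 + 142.24 = 4934.68
link = 5516.08/4934.68 = 1.117819
Link 2001→2002:
ΣP(2002)Q(2001) = 511.10×11 + 13.82×16 = 5622.1 + 221.12 = 5843.22
ΣP(2001)Q(2001) = 445.42×11 + 10.69×16 = 4899.62 + 171.04 = 5070.66
link = 5843.22/5070.66 = 1.152359
Link 2002→2003:
ΣP(2003)Q(2002) = 572.03×12 + 15.95×14 = 6864.36 + 223.3 = 7087.66
ΣP(2002)Q(2002) = 511.10×12 + 13.82×14 = 6133.2 + 193.48 = 6326.68
link = 7087.66/6326.68 = 1.120281
Chained index = 100 × 1.117819 × 1.152359 × 1.120281 = 144.3066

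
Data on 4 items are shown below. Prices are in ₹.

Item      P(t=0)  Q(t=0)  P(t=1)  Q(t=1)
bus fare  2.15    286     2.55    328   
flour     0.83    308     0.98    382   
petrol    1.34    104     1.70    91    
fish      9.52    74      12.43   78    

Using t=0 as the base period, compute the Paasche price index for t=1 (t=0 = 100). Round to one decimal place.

Paasche price index uses current-period quantities as weights.
ΣP(t=1)·Q(t=1) = 2.55×328 + 0.98×382 + 1.70×91 + 12.43×78 = 836.4 + 374.36 + 154.7 + 969.54 = 2335
ΣP(t=0)·Q(t=1) = 2.15×328 + 0.83×382 + 1.34×91 + 9.52×78 = 705.2 + 317.06 + 121.94 + 742.56 = 1886.76
Index = 2335 / 1886.76 × 100 = 123.7571

123.8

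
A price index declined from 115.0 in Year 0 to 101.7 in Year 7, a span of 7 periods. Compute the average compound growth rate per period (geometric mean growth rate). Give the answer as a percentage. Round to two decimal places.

Growth factor = (101.7/115.0)^(1/7) = (0.884348)^(1/7) = 0.982595
Growth rate = 0.982595 − 1 = -0.017405 = -1.7405%

-1.74%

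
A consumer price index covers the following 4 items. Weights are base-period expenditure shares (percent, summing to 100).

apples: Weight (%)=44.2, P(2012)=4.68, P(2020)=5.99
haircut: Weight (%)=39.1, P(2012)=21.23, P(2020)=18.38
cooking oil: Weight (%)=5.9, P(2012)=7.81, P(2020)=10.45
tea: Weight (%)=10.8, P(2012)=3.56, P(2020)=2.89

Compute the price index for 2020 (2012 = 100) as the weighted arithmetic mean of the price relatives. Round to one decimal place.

107.1

apples: 44.2 × (5.99/4.68) = 44.2 × 1.279915 = 56.5722
haircut: 39.1 × (18.38/21.23) = 39.1 × 0.865756 = 33.8511
cooking oil: 5.9 × (10.45/7.81) = 5.9 × 1.338028 = 7.8944
tea: 10.8 × (2.89/3.56) = 10.8 × 0.811798 = 8.7674
Index = Σ wᵢ·(p₁ᵢ/p₀ᵢ) = 56.5722 + 33.8511 + 7.8944 + 8.7674 = 107.0851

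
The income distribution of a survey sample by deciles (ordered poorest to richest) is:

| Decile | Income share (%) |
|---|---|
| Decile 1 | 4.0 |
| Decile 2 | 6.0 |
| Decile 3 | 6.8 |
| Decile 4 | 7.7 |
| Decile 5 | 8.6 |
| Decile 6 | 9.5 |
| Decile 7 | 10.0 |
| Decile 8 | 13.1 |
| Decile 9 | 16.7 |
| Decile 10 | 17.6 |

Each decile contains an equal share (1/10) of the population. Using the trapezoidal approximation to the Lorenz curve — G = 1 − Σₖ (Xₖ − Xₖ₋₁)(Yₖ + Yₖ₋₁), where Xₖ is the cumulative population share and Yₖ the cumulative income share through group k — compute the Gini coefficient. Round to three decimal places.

0.237

Cumulative income shares Yₖ: 0.0400, 0.1000, 0.1680, 0.2450, 0.3310, 0.4260, 0.5260, 0.6570, 0.8240, 1.0000
Σ (Xₖ−Xₖ₋₁)(Yₖ+Yₖ₋₁) = (1/10)(0.0400+0.0000) + (1/10)(0.1000+0.0400) + (1/10)(0.1680+0.1000) + (1/10)(0.2450+0.1680) + (1/10)(0.3310+0.2450) + (1/10)(0.4260+0.3310) + (1/10)(0.5260+0.4260) + (1/10)(0.6570+0.5260) + (1/10)(0.8240+0.6570) + (1/10)(1.0000+0.8240)
  = 0.0040 + 0.0140 + 0.0268 + 0.0413 + 0.0576 + 0.0757 + 0.0952 + 0.1183 + 0.1481 + 0.1824 = 0.7634
G = 1 − 0.7634 = 0.2366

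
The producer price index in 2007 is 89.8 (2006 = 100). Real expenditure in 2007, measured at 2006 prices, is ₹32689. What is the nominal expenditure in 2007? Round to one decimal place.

29354.7

Nominal = Real × (Index/100) = 32689 × (89.8/100)
        = 32689 × 0.898 = 29354.7220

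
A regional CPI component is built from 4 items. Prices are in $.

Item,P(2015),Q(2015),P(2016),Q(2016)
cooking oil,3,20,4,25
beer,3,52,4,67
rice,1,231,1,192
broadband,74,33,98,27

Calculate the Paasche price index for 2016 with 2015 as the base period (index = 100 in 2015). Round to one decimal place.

130.0

Paasche price index uses current-period quantities as weights.
ΣP(2016)·Q(2016) = 4×25 + 4×67 + 1×192 + 98×27 = 100 + 268 + 192 + 2646 = 3206
ΣP(2015)·Q(2016) = 3×25 + 3×67 + 1×192 + 74×27 = 75 + 201 + 192 + 1998 = 2466
Index = 3206 / 2466 × 100 = 130.0081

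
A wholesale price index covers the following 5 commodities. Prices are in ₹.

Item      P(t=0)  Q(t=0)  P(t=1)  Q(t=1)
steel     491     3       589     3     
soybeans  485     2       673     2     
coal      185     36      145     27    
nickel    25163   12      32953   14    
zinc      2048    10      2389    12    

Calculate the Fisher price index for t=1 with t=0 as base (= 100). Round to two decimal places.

129.16

Laspeyres component (base-period weights):
ΣP(t=1)Q(t=0) = 589×3 + 673×2 + 145×36 + 32953×12 + 2389×10 = 1767 + 1346 + 5220 + 395436 + 23890 = 427659
ΣP(t=0)Q(t=0) = 491×3 + 485×2 + 185×36 + 25163×12 + 2048×10 = 1473 + 970 + 6660 + 301956 + 20480 = 331539
L = 427659 / 331539 × 100 = 128.9921
Paasche component (current-period weights):
ΣP(t=1)Q(t=1) = 589×3 + 673×2 + 145×27 + 32953×14 + 2389×12 = 1767 + 1346 + 3915 + 461342 + 28668 = 497038
ΣP(t=0)Q(t=1) = 491×3 + 485×2 + 185×27 + 25163×14 + 2048×12 = 1473 + 970 + 4995 + 352282 + 24576 = 384296
P = 497038 / 384296 × 100 = 129.3373
Fisher = √(L × P) = √(128.9921 × 129.3373) = 129.1646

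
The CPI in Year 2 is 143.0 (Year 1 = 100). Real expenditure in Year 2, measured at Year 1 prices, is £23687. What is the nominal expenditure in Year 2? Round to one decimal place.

33872.4

Nominal = Real × (Index/100) = 23687 × (143.0/100)
        = 23687 × 1.430 = 33872.4100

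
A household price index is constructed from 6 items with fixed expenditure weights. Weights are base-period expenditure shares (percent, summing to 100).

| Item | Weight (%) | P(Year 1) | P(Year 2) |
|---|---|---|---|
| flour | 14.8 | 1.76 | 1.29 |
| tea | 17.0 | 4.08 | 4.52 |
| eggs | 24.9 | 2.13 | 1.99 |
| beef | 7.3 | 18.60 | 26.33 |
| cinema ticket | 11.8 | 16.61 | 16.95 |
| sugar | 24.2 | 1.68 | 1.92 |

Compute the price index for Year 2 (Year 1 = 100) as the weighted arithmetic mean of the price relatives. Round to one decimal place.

103.0

flour: 14.8 × (1.29/1.76) = 14.8 × 0.732955 = 10.8477
tea: 17.0 × (4.52/4.08) = 17.0 × 1.107843 = 18.8333
eggs: 24.9 × (1.99/2.13) = 24.9 × 0.934272 = 23.2634
beef: 7.3 × (26.33/18.60) = 7.3 × 1.415591 = 10.3338
cinema ticket: 11.8 × (16.95/16.61) = 11.8 × 1.020470 = 12.0415
sugar: 24.2 × (1.92/1.68) = 24.2 × 1.142857 = 27.6571
Index = Σ wᵢ·(p₁ᵢ/p₀ᵢ) = 10.8477 + 18.8333 + 23.2634 + 10.3338 + 12.0415 + 27.6571 = 102.9769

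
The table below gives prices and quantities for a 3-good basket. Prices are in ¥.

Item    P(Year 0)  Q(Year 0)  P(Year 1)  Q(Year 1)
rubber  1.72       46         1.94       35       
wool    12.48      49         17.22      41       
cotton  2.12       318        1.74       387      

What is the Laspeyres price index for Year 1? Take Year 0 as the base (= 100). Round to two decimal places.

Laspeyres price index uses base-period quantities as weights.
ΣP(Year 1)·Q(Year 0) = 1.94×46 + 17.22×49 + 1.74×318 = 89.24 + 843.78 + 553.32 = 1486.34
ΣP(Year 0)·Q(Year 0) = 1.72×46 + 12.48×49 + 2.12×318 = 79.12 + 611.52 + 674.16 = 1364.8
Index = 1486.34 / 1364.8 × 100 = 108.9053

108.91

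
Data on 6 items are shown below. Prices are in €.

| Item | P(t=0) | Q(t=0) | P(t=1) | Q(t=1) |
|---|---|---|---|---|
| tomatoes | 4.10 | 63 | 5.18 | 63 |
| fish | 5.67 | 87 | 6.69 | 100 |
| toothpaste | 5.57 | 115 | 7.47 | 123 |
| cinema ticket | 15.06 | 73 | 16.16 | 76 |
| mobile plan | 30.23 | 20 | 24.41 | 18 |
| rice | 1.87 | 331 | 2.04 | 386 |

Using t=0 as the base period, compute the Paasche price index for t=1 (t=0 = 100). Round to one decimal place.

111.4

Paasche price index uses current-period quantities as weights.
ΣP(t=1)·Q(t=1) = 5.18×63 + 6.69×100 + 7.47×123 + 16.16×76 + 24.41×18 + 2.04×386 = 326.34 + 669 + 918.81 + 1228.16 + 439.38 + 787.44 = 4369.13
ΣP(t=0)·Q(t=1) = 4.10×63 + 5.67×100 + 5.57×123 + 15.06×76 + 30.23×18 + 1.87×386 = 258.3 + 567 + 685.11 + 1144.56 + 544.14 + 721.82 = 3920.93
Index = 4369.13 / 3920.93 × 100 = 111.4310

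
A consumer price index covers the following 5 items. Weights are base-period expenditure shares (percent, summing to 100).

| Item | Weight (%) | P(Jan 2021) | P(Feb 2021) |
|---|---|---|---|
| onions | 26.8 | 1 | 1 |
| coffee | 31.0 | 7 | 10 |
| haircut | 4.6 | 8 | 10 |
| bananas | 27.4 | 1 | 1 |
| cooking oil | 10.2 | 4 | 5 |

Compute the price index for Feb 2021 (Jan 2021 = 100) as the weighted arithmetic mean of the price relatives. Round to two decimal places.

onions: 26.8 × (1/1) = 26.8 × 1.000000 = 26.8000
coffee: 31.0 × (10/7) = 31.0 × 1.428571 = 44.2857
haircut: 4.6 × (10/8) = 4.6 × 1.250000 = 5.7500
bananas: 27.4 × (1/1) = 27.4 × 1.000000 = 27.4000
cooking oil: 10.2 × (5/4) = 10.2 × 1.250000 = 12.7500
Index = Σ wᵢ·(p₁ᵢ/p₀ᵢ) = 26.8000 + 44.2857 + 5.7500 + 27.4000 + 12.7500 = 116.9857

116.99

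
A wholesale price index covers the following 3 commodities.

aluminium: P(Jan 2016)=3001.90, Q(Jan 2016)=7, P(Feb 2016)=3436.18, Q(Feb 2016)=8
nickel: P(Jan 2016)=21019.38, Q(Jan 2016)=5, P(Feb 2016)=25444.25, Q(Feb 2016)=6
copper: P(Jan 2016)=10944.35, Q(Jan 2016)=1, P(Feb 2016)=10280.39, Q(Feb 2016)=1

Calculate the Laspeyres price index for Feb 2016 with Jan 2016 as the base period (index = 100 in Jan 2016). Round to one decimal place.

117.9

Laspeyres price index uses base-period quantities as weights.
ΣP(Feb 2016)·Q(Jan 2016) = 3436.18×7 + 25444.25×5 + 10280.39×1 = 24053.26 + 127221.25 + 10280.39 = 161554.9
ΣP(Jan 2016)·Q(Jan 2016) = 3001.90×7 + 21019.38×5 + 10944.35×1 = 21013.3 + 105096.9 + 10944.35 = 137054.55
Index = 161554.9 / 137054.55 × 100 = 117.8763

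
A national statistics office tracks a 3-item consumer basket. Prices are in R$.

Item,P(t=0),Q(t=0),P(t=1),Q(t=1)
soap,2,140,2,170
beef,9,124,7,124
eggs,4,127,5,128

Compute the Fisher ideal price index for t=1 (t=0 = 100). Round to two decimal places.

93.77

Laspeyres component (base-period weights):
ΣP(t=1)Q(t=0) = 2×140 + 7×124 + 5×127 = 280 + 868 + 635 = 1783
ΣP(t=0)Q(t=0) = 2×140 + 9×124 + 4×127 = 280 + 1116 + 508 = 1904
L = 1783 / 1904 × 100 = 93.6450
Paasche component (current-period weights):
ΣP(t=1)Q(t=1) = 2×170 + 7×124 + 5×128 = 340 + 868 + 640 = 1848
ΣP(t=0)Q(t=1) = 2×170 + 9×124 + 4×128 = 340 + 1116 + 512 = 1968
P = 1848 / 1968 × 100 = 93.9024
Fisher = √(L × P) = √(93.6450 × 93.9024) = 93.7736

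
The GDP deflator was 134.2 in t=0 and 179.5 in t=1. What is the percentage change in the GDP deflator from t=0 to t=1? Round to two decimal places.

Change = (179.5 − 134.2) / 134.2 × 100
       = 45.3 / 134.2 × 100 = 33.7556%

33.76%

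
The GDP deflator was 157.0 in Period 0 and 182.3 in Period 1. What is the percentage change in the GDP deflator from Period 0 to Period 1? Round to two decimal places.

16.11%

Change = (182.3 − 157.0) / 157.0 × 100
       = 25.3 / 157.0 × 100 = 16.1146%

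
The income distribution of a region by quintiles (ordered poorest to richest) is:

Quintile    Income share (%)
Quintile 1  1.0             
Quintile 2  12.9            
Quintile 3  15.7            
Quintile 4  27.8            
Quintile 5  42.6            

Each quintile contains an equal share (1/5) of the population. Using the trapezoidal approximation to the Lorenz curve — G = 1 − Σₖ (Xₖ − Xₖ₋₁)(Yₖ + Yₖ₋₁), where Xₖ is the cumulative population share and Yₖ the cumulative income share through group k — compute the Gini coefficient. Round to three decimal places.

0.392

Cumulative income shares Yₖ: 0.0100, 0.1390, 0.2960, 0.5740, 1.0000
Σ (Xₖ−Xₖ₋₁)(Yₖ+Yₖ₋₁) = (1/5)(0.0100+0.0000) + (1/5)(0.1390+0.0100) + (1/5)(0.2960+0.1390) + (1/5)(0.5740+0.2960) + (1/5)(1.0000+0.5740)
  = 0.0020 + 0.0298 + 0.0870 + 0.1740 + 0.3148 = 0.6076
G = 1 − 0.6076 = 0.3924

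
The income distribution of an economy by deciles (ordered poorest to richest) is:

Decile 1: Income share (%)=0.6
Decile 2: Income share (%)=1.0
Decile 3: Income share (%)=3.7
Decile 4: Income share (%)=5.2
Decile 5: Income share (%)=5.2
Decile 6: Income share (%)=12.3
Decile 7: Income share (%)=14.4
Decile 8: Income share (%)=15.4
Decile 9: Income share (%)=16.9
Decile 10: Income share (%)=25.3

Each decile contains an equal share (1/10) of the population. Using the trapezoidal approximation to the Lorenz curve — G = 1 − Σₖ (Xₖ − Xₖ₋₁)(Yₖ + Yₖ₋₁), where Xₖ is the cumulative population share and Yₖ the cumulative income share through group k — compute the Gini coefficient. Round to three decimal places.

0.427

Cumulative income shares Yₖ: 0.0060, 0.0160, 0.0530, 0.1050, 0.1570, 0.2800, 0.4240, 0.5780, 0.7470, 1.0000
Σ (Xₖ−Xₖ₋₁)(Yₖ+Yₖ₋₁) = (1/10)(0.0060+0.0000) + (1/10)(0.0160+0.0060) + (1/10)(0.0530+0.0160) + (1/10)(0.1050+0.0530) + (1/10)(0.1570+0.1050) + (1/10)(0.2800+0.1570) + (1/10)(0.4240+0.2800) + (1/10)(0.5780+0.4240) + (1/10)(0.7470+0.5780) + (1/10)(1.0000+0.7470)
  = 0.0006 + 0.0022 + 0.0069 + 0.0158 + 0.0262 + 0.0437 + 0.0704 + 0.1002 + 0.1325 + 0.1747 = 0.5732
G = 1 − 0.5732 = 0.4268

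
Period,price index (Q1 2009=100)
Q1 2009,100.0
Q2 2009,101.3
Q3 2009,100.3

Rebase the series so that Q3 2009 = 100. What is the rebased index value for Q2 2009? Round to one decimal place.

101.0

Rebased(Q2 2009) = 101.3 / 100.3 × 100 = 100.9970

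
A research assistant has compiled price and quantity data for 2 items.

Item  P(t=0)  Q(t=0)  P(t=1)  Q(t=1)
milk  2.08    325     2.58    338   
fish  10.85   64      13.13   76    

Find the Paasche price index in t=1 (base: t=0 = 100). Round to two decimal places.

122.41

Paasche price index uses current-period quantities as weights.
ΣP(t=1)·Q(t=1) = 2.58×338 + 13.13×76 = 872.04 + 997.88 = 1869.92
ΣP(t=0)·Q(t=1) = 2.08×338 + 10.85×76 = 703.04 + 824.6 = 1527.64
Index = 1869.92 / 1527.64 × 100 = 122.4058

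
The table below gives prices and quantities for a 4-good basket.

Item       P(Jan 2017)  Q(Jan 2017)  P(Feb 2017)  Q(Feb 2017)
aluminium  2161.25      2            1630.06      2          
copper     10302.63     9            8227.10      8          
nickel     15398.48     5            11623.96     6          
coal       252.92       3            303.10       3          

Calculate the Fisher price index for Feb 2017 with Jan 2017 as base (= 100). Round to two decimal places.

77.83

Laspeyres component (base-period weights):
ΣP(Feb 2017)Q(Jan 2017) = 1630.06×2 + 8227.10×9 + 11623.96×5 + 303.10×3 = 3260.12 + 74043.9 + 58119.8 + 909.3 = 136333.12
ΣP(Jan 2017)Q(Jan 2017) = 2161.25×2 + 10302.63×9 + 15398.48×5 + 252.92×3 = 4322.5 + 92723.67 + 76992.4 + 758.76 = 174797.33
L = 136333.12 / 174797.33 × 100 = 77.9950
Paasche component (current-period weights):
ΣP(Feb 2017)Q(Feb 2017) = 1630.06×2 + 8227.10×8 + 11623.96×6 + 303.10×3 = 3260.12 + 65816.8 + 69743.76 + 909.3 = 139729.98
ΣP(Jan 2017)Q(Feb 2017) = 2161.25×2 + 10302.63×8 + 15398.48×6 + 252.92×3 = 4322.5 + 82421.04 + 92390.88 + 758.76 = 179893.18
P = 139729.98 / 179893.18 × 100 = 77.6739
Fisher = √(L × P) = √(77.9950 × 77.6739) = 77.8342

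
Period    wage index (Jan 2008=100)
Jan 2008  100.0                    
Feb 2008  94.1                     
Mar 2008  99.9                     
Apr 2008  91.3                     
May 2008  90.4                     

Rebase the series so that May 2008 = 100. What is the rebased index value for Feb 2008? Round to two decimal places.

Rebased(Feb 2008) = 94.1 / 90.4 × 100 = 104.0929

104.09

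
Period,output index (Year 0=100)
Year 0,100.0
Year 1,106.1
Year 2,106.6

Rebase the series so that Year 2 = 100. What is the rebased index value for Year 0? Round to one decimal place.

93.8

Rebased(Year 0) = 100.0 / 106.6 × 100 = 93.8086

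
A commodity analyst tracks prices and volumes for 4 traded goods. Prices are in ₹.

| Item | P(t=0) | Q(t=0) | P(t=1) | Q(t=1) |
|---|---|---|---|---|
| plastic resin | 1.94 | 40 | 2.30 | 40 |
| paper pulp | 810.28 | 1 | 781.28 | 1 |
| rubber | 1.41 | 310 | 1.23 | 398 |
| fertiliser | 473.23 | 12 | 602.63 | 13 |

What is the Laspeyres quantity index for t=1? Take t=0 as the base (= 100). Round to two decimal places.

Laspeyres quantity index uses base-period prices as weights.
ΣP(t=0)·Q(t=1) = 1.94×40 + 810.28×1 + 1.41×398 + 473.23×13 = 77.6 + 810.28 + 561.18 + 6151.99 = 7601.05
ΣP(t=0)·Q(t=0) = 1.94×40 + 810.28×1 + 1.41×310 + 473.23×12 = 77.6 + 810.28 + 437.1 + 5678.76 = 7003.74
Index = 7601.05 / 7003.74 × 100 = 108.5284

108.53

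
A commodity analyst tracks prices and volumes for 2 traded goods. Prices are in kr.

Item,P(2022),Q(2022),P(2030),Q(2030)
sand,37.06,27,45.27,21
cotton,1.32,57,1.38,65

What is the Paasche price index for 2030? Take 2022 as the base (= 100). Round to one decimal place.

120.4

Paasche price index uses current-period quantities as weights.
ΣP(2030)·Q(2030) = 45.27×21 + 1.38×65 = 950.67 + 89.7 = 1040.37
ΣP(2022)·Q(2030) = 37.06×21 + 1.32×65 = 778.26 + 85.8 = 864.06
Index = 1040.37 / 864.06 × 100 = 120.4048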